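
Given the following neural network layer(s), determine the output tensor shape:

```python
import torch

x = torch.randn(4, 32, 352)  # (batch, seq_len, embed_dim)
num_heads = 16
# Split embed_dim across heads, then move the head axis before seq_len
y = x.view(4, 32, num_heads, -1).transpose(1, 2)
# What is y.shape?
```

Input: (4, 32, 352) -> head_dim = 352 // 16 = 22; after view: (4, 32, 16, 22) -> after transpose(1, 2): (4, 16, 32, 22) -> Output: (4, 16, 32, 22)

Answer: (4, 16, 32, 22)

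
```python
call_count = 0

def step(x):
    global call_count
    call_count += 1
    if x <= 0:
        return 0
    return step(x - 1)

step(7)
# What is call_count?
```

Linear recursion stepping by 1: 8 calls from x=7 down to ≤0.

Answer: 8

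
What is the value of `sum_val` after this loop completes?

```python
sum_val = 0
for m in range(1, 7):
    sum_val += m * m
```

Sum of squares 1² to 6² = 91
`sum_val` takes the values: 0 → 1 → 5 → 14 → 30 → 55 → 91

Answer: 91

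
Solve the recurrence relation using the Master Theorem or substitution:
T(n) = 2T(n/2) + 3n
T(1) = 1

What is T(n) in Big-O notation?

By Master Theorem: a=2, b=2, f(n)=3n. Since log_2(2) = 1 and f(n) = Θ(n^1), Case 2 applies. T(n) = O(n log n).

Answer: O(n log n)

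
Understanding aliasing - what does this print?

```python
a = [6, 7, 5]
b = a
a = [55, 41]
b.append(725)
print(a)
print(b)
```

Key concept: rebinding vs mutation: a is rebound to a new list, b still points at the original.
Step by step:
`a = [6, 7, 5]` → a = [6, 7, 5]
`b = a` → b = [6, 7, 5] (same object as a)
`a = [55, 41]` → a = [55, 41]
`b.append(725)` → b = [6, 7, 5, 725]
`print(a)` → prints [55, 41]
`print(b)` → prints [6, 7, 5, 725]

Answer:
[55, 41]
[6, 7, 5, 725]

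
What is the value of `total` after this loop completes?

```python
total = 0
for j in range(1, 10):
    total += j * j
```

Sum of squares 1² to 9² = 285
`total` takes the values: 0 → 1 → 5 → 14 → 30 → 55 → 91 → 140 → 204 → 285

Answer: 285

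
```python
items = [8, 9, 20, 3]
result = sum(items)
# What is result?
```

Trace:
`items = [8, 9, 20, 3]` → items = [8, 9, 20, 3]
`result = sum(items)` → result = 40
So result = 40

Answer: 40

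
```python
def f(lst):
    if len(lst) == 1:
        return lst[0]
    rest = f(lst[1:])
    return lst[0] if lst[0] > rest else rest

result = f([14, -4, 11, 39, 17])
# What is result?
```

Recursive max over [14, -4, 11, 39, 17] = 39

Answer: 39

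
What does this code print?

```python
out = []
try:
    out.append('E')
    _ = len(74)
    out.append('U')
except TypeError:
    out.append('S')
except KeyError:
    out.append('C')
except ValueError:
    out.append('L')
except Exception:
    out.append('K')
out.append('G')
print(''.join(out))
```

Execution trace: 'E' (try body) → 'S' (except TypeError) → 'G' (after the try/except). Output: ESG

Answer: ESG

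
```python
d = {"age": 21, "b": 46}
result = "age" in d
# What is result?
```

Trace:
`d = {"age": 21, "b": 46}` → d = {'age': 21, 'b': 46}
`result = "age" in d` → result = True
So result = True

Answer: True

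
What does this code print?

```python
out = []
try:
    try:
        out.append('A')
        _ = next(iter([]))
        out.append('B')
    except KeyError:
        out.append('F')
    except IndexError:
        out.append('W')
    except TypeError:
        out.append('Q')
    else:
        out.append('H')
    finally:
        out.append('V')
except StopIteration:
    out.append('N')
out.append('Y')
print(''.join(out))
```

Execution trace: 'A' (inner try body) → 'V' (inner finally) → 'N' (outer except StopIteration) → 'Y' (after the try/except). Output: AVNY

Answer: AVNY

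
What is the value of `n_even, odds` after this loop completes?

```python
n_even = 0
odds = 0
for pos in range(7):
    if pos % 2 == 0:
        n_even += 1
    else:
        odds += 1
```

Count evens and odds in range(7)
`n_even, odds` takes the values: (0, 0) → (1, 0) → (1, 1) → (2, 1) → (2, 2) → (3, 2) → (3, 3) → (4, 3)

Answer: 4, 3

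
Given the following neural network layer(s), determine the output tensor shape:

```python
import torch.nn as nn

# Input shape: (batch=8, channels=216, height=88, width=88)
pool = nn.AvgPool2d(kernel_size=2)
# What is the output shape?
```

Input: (8, 216, 88, 88) -> Output: (8, 216, 44, 44)

Answer: (8, 216, 44, 44)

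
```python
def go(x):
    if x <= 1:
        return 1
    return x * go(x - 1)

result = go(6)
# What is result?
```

go(6) = 6 * 5 * 4 * 3 * 2 * 1 = 720

Answer: 720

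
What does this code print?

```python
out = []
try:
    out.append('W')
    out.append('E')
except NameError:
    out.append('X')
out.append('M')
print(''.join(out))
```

Execution trace: 'W' (try body) → 'E' (try body, no exception) → 'M' (after the try/except). Output: WEM

Answer: WEM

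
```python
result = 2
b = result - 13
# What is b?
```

Trace:
`result = 2` → result = 2
`b = result - 13` → b = -11
So b = -11

Answer: -11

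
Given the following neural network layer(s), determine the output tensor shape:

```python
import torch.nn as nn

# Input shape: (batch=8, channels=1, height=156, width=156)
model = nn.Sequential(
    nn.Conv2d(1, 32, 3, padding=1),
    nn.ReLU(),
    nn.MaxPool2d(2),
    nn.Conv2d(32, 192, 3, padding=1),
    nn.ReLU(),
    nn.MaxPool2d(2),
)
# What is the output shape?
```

Input: (8, 1, 156, 156) -> after first Conv2d: (8, 32, 156, 156) -> after first MaxPool2d: (8, 32, 78, 78) -> after second Conv2d: (8, 192, 78, 78) -> Output: (8, 192, 39, 39)

Answer: (8, 192, 39, 39)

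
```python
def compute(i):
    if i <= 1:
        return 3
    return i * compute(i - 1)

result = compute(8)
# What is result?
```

compute(8) = 8 * 7 * 6 * 5 * 4 * 3 * 2 * 3 = 120960

Answer: 120960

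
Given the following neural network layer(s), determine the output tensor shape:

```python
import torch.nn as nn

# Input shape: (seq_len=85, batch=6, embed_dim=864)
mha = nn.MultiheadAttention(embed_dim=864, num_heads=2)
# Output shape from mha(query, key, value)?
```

Input: (85, 6, 864) -> Output: (85, 6, 864)

Answer: (85, 6, 864)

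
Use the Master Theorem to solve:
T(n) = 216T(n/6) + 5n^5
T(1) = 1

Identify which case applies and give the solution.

a=216, b=6, f(n)=5n^5. log_6(216) = 3. Since c=5 > 3 and the regularity condition holds (216(n/6)^5 = (216/6^5)n^5 with 216/6^5 < 1), Case 3 applies: T(n) = Θ(f(n)) = O(n^5).

Answer: O(n^5) - Case 3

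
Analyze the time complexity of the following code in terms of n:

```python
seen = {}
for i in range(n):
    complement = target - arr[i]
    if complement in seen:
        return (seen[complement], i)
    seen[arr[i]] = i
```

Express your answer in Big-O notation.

This is Two sum with hash map. Time complexity: O(n).

Answer: O(n)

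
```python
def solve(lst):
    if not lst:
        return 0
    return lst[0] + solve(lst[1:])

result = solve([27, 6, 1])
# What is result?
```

27 + 6 + 1 + 0 = 34

Answer: 34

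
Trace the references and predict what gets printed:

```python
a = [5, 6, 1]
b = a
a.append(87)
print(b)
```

Key concept: basic list aliasing.
Step by step:
`a = [5, 6, 1]` → a = [5, 6, 1]
`b = a` → b = [5, 6, 1] (same object as a)
`a.append(87)` → a = [5, 6, 1, 87] (same object as b); b = [5, 6, 1, 87] (same object as a)
`print(b)` → prints [5, 6, 1, 87]

Answer: [5, 6, 1, 87]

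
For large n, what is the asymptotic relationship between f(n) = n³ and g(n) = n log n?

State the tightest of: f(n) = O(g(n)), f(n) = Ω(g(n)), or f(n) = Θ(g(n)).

n³ vs n log n: f(n) = Ω(g(n)) but not O(g(n)) — n³ grows strictly faster than n log n.

Answer: f(n) = Ω(g(n)) but not O(g(n)) — n³ grows strictly faster than n log n.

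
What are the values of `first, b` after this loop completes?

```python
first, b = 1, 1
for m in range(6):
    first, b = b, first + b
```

Fibonacci: after 6 iterations
`first, b` takes the values: (1, 1) → (1, 2) → (2, 3) → (3, 5) → (5, 8) → (8, 13) → (13, 21)

Answer: 13, 21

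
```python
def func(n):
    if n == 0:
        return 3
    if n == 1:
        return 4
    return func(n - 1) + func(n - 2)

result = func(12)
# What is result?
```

Build up from base cases: func(0)=3, func(1)=4, func(2)=7, func(3)=11, func(4)=18, func(5)=29, func(6)=47, ..., func(12)=843

Answer: 843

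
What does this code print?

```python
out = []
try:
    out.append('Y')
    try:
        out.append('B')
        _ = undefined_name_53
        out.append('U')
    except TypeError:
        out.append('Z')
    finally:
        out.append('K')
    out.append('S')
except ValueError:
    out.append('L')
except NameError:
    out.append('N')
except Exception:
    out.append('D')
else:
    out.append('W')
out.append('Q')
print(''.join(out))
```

Execution trace: 'Y' (try body) → 'B' (inner try body) → 'K' (inner finally) → 'N' (except NameError) → 'Q' (after the try/except). Output: YBKNQ

Answer: YBKNQ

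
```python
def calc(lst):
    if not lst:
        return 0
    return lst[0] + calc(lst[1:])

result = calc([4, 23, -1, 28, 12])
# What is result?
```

4 + 23 + (-1) + 28 + 12 + 0 = 66

Answer: 66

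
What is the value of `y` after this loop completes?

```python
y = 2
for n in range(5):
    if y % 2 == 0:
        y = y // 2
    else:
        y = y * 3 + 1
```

Collatz-style transformation from 2
`y` takes the values: 2 → 1 → 4 → 2 → 1 → 4

Answer: 4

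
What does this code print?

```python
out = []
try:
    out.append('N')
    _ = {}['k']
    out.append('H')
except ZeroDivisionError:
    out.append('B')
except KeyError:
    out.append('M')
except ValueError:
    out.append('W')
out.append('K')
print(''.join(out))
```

Execution trace: 'N' (try body) → 'M' (except KeyError) → 'K' (after the try/except). Output: NMK

Answer: NMK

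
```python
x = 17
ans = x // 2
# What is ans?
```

Trace:
`x = 17` → x = 17
`ans = x // 2` → ans = 8
So ans = 8

Answer: 8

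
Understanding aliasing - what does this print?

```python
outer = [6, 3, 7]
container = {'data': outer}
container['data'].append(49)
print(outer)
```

Key concept: dict holds reference to list.
Step by step:
`outer = [6, 3, 7]` → outer = [6, 3, 7]
`container = {'data': outer}` → container = {'data': [6, 3, 7]}
`container['data'].append(49)` → outer = [6, 3, 7, 49]; container = {'data': [6, 3, 7, 49]}
`print(outer)` → prints [6, 3, 7, 49]

Answer: [6, 3, 7, 49]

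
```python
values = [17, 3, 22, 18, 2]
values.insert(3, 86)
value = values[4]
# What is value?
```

Trace:
`values = [17, 3, 22, 18, 2]` → values = [17, 3, 22, 18, 2]
`values.insert(3, 86)` → values = [17, 3, 22, 86, 18, 2]
`value = values[4]` → value = 18
So value = 18

Answer: 18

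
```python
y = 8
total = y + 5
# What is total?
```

Trace:
`y = 8` → y = 8
`total = y + 5` → total = 13
So total = 13

Answer: 13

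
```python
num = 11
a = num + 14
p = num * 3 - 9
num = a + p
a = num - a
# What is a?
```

Trace:
`num = 11` → num = 11
`a = num + 14` → a = 25
`p = num * 3 - 9` → p = 24
`num = a + p` → num = 49
`a = num - a` → a = 24
So a = 24

Answer: 24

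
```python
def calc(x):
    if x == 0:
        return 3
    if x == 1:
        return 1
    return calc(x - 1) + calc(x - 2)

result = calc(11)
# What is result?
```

Build up from base cases: calc(0)=3, calc(1)=1, calc(2)=4, calc(3)=5, calc(4)=9, calc(5)=14, calc(6)=23, ..., calc(11)=254

Answer: 254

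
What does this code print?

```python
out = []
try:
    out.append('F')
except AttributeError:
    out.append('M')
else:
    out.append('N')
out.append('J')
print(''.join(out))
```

Execution trace: 'F' (try body, no exception) → 'N' (else) → 'J' (after the try/except). Output: FNJ

Answer: FNJ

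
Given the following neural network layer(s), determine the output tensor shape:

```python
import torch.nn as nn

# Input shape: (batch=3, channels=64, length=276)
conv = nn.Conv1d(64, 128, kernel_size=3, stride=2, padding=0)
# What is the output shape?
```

Input: (3, 64, 276) -> Output: (3, 128, 137)

Answer: (3, 128, 137)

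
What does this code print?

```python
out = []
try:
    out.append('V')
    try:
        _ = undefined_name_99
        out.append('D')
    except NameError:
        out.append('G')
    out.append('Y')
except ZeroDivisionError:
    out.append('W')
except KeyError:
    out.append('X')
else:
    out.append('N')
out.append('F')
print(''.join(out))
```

Execution trace: 'V' (try body) → 'G' (inner except NameError) → 'Y' (try body, no exception) → 'N' (else) → 'F' (after the try/except). Output: VGYNF

Answer: VGYNF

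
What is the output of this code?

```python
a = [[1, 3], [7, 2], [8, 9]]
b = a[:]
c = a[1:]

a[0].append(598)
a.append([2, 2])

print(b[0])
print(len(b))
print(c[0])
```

Key concept: slice with nested mutation.
Step by step:
`a = [[1, 3], [7, 2], [8, 9]]` → a = [[1, 3], [7, 2], [8, 9]]
`b = a[:]` → b = [[1, 3], [7, 2], [8, 9]]
`c = a[1:]` → c = [[7, 2], [8, 9]]
`a[0].append(598)` → a = [[1, 3, 598], [7, 2], [8, 9]]; b = [[1, 3, 598], [7, 2], [8, 9]]
`a.append([2, 2])` → a = [[1, 3, 598], [7, 2], [8, 9], [2, 2]]
`print(b[0])` → prints [1, 3, 598]
`print(len(b))` → prints 3
`print(c[0])` → prints [7, 2]

Answer:
[1, 3, 598]
3
[7, 2]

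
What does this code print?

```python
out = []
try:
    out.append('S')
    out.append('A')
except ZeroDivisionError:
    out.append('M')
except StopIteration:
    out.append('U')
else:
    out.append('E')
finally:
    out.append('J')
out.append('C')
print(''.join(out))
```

Execution trace: 'S' (try body) → 'A' (try body, no exception) → 'E' (else) → 'J' (finally) → 'C' (after the try/except). Output: SAEJC

Answer: SAEJC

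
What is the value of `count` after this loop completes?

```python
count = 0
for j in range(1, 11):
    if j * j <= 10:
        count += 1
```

Count numbers where j² ≤ 10
`count` takes the values: 0 → 1 → 2 → 3

Answer: 3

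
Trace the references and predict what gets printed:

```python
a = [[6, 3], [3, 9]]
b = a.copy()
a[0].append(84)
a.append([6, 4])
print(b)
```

Key concept: shallow copy with nested lists.
Step by step:
`a = [[6, 3], [3, 9]]` → a = [[6, 3], [3, 9]]
`b = a.copy()` → b = [[6, 3], [3, 9]]
`a[0].append(84)` → a = [[6, 3, 84], [3, 9]]; b = [[6, 3, 84], [3, 9]]
`a.append([6, 4])` → a = [[6, 3, 84], [3, 9], [6, 4]]
`print(b)` → prints [[6, 3, 84], [3, 9]]

Answer: [[6, 3, 84], [3, 9]]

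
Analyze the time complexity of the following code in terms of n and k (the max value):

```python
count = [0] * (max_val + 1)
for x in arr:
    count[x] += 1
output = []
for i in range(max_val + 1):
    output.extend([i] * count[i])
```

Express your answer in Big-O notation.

This is Counting sort (k = max value). Time complexity: O(n + k).

Answer: O(n + k)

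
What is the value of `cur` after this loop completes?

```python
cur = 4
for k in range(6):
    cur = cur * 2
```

Multiply by 2, 6 times: 4 * 2^6 = 256
`cur` takes the values: 4 → 8 → 16 → 32 → 64 → 128 → 256

Answer: 256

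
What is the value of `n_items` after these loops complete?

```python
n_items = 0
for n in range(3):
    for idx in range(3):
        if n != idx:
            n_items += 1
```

3² - 3 (exclude diagonal)
`n_items` takes the values: 0 → 1 → 2 → 3 → 4 → 5 → 6

Answer: 6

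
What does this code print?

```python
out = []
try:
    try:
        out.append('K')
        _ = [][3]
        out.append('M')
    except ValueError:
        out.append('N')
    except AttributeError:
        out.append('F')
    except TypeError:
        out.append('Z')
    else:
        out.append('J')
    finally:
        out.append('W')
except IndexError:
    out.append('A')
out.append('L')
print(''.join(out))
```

Execution trace: 'K' (try body) → 'W' (finally) → 'A' (outer except IndexError) → 'L' (after the try/except). Output: KWAL

Answer: KWAL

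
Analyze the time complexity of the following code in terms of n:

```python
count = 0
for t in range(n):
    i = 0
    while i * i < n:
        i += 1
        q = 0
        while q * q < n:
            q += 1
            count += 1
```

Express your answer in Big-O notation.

Each loop level contributes: n × √n × √n. Multiplying the contributions gives O(n^2).

Answer: O(n^2)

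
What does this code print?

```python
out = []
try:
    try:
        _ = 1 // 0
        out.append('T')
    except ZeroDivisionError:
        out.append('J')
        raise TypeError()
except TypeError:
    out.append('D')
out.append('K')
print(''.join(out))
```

Execution trace: 'J' (inner except ZeroDivisionError) → 'D' (outer except TypeError) → 'K' (after the try/except). Output: JDK

Answer: JDK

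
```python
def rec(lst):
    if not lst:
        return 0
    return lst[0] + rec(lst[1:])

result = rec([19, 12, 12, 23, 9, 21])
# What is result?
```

19 + 12 + 12 + 23 + 9 + 21 + 0 = 96

Answer: 96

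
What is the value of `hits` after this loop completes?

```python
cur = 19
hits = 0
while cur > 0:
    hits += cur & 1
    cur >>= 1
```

Count set bits in 19 (binary: 0b10011)
`hits` takes the values: 0 → 1 → 2 → 3

Answer: 3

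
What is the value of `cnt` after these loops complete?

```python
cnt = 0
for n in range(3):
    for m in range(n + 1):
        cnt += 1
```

Triangle: 1 + 2 + ... + 3
`cnt` takes the values: 0 → 1 → 2 → 3 → 4 → 5 → 6

Answer: 6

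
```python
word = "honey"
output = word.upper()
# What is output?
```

Trace:
`word = "honey"` → word = 'honey'
`output = word.upper()` → output = 'HONEY'
So output = 'HONEY'

Answer: 'HONEY'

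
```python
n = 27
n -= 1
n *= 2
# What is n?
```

Trace:
`n = 27` → n = 27
`n -= 1` → n = 26
`n *= 2` → n = 52
So n = 52

Answer: 52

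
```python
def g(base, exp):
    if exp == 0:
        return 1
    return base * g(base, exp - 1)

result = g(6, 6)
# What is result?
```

g(6, 6) = 6 * 6 * 6 * 6 * 6 * 6 = 46656

Answer: 46656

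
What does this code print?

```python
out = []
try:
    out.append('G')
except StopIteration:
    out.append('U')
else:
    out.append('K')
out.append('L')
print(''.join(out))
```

Execution trace: 'G' (try body, no exception) → 'K' (else) → 'L' (after the try/except). Output: GKL

Answer: GKL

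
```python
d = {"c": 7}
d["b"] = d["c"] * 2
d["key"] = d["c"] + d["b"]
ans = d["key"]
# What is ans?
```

Trace:
`d = {"c": 7}` → d = {'c': 7}
`d["b"] = d["c"] * 2` → d = {'c': 7, 'b': 14}
`d["key"] = d["c"] + d["b"]` → d = {'c': 7, 'b': 14, 'key': 21}
`ans = d["key"]` → ans = 21
So ans = 21

Answer: 21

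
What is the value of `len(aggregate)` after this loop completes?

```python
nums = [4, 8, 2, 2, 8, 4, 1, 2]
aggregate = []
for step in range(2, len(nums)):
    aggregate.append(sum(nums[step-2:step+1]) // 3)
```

Number of 3-element averages
`aggregate` takes the values: [] → [4] → [4, 4] → [4, 4, 4] → [4, 4, 4, 4] → [4, 4, 4, 4, 4] → [4, 4, 4, 4, 4, 2]
So `len(aggregate)` = 6

Answer: 6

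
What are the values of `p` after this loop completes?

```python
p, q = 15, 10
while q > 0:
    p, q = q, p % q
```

GCD of 15 and 10
`p` takes the values: 15 → 10 → 5

Answer: 5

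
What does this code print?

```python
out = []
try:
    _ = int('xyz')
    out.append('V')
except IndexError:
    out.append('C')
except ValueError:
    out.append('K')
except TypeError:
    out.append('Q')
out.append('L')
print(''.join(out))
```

Execution trace: 'K' (except ValueError) → 'L' (after the try/except). Output: KL

Answer: KL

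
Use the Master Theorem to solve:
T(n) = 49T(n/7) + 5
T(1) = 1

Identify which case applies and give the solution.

a=49, b=7, f(n)=5. log_7(49) = 2. Since c=0 < 2, Case 1 applies: T(n) = Θ(n^log_b(a)) = O(n^2).

Answer: O(n^2) - Case 1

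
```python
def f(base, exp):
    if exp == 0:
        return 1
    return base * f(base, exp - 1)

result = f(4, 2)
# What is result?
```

f(4, 2) = 4 * 4 = 16

Answer: 16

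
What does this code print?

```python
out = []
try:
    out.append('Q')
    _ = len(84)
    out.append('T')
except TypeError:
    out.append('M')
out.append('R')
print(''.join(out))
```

Execution trace: 'Q' (try body) → 'M' (except TypeError) → 'R' (after the try/except). Output: QMR

Answer: QMR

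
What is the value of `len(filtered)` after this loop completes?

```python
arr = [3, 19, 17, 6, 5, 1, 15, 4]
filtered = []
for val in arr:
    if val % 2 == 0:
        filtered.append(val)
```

Count even numbers in [3, 19, 17, 6, 5, 1, 15, 4]
`filtered` takes the values: [] → [6] → [6, 4]
So `len(filtered)` = 2

Answer: 2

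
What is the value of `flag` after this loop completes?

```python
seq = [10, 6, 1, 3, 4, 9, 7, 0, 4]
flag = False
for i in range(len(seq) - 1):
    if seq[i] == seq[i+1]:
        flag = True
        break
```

Check consecutive duplicates in [10, 6, 1, 3, 4, 9, 7, 0, 4]
`flag` takes the values: False

Answer: False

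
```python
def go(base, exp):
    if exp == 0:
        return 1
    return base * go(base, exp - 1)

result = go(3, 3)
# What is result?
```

go(3, 3) = 3 * 3 * 3 = 27

Answer: 27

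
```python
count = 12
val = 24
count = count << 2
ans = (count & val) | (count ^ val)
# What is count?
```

Trace:
`count = 12` → count = 12
`val = 24` → val = 24
`count = count << 2` → count = 48
`ans = (count & val) | (count ^ val)` → ans = 56
So count = 48

Answer: 48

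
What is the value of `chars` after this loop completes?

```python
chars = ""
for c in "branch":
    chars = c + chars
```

Reverse 'branch'
`chars` takes the values: "" → "b" → "rb" → "arb" → "narb" → "cnarb" → "hcnarb"

Answer: "hcnarb"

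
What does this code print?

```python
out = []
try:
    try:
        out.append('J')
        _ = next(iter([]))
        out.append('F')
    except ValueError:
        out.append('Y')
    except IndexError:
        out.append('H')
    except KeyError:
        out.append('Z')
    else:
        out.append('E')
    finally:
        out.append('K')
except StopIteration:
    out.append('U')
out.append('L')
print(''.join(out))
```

Execution trace: 'J' (try body) → 'K' (finally) → 'U' (outer except StopIteration) → 'L' (after the try/except). Output: JKUL

Answer: JKUL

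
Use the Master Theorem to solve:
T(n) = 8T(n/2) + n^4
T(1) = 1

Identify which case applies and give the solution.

a=8, b=2, f(n)=n^4. log_2(8) = 3. Since c=4 > 3 and the regularity condition holds (8(n/2)^4 = (8/2^4)n^4 with 8/2^4 < 1), Case 3 applies: T(n) = Θ(f(n)) = O(n^4).

Answer: O(n^4) - Case 3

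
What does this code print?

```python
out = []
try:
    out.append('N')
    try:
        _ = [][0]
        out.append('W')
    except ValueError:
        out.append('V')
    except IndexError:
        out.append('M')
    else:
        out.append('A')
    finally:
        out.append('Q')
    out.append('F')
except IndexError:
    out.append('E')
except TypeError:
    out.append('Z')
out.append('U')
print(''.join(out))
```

Execution trace: 'N' (try body) → 'M' (inner except IndexError) → 'Q' (inner finally) → 'F' (try body, no exception) → 'U' (after the try/except). Output: NMQFU

Answer: NMQFU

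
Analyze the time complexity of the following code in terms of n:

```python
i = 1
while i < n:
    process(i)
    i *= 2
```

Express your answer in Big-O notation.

This is Logarithmic loop. Time complexity: O(log n).

Answer: O(log n)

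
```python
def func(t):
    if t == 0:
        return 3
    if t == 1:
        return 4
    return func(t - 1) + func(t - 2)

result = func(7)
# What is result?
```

Build up from base cases: func(0)=3, func(1)=4, func(2)=7, func(3)=11, func(4)=18, func(5)=29, func(6)=47, ..., func(7)=76

Answer: 76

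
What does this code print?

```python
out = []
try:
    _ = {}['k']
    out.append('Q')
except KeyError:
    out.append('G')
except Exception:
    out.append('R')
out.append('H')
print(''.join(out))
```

Execution trace: 'G' (except KeyError) → 'H' (after the try/except). Output: GH

Answer: GH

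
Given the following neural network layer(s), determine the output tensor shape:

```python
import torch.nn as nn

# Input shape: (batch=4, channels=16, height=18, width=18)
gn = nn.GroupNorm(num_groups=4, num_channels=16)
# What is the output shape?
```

Input: (4, 16, 18, 18) -> Output: (4, 16, 18, 18)

Answer: (4, 16, 18, 18)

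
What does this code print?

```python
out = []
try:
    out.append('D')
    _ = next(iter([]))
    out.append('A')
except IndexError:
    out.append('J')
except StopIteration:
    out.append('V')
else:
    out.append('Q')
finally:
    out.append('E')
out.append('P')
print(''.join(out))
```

Execution trace: 'D' (try body) → 'V' (except StopIteration) → 'E' (finally) → 'P' (after the try/except). Output: DVEP

Answer: DVEP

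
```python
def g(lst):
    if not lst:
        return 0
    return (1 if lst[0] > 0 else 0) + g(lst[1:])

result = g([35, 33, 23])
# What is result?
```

Count of positive elements in [35, 33, 23] = 3

Answer: 3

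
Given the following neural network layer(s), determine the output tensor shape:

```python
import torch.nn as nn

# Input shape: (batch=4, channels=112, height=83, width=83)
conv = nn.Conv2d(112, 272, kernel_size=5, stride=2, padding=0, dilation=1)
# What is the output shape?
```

Input: (4, 112, 83, 83) -> Output: (4, 272, 40, 40)

Answer: (4, 272, 40, 40)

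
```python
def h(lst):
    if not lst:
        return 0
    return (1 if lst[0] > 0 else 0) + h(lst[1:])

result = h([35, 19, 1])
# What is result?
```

Count of positive elements in [35, 19, 1] = 3

Answer: 3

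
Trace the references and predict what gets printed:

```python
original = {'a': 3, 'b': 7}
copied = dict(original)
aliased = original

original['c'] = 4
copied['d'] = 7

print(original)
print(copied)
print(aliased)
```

Key concept: dict() creates copy, assignment creates alias.
Step by step:
`original = {'a': 3, 'b': 7}` → original = {'a': 3, 'b': 7}
`copied = dict(original)` → copied = {'a': 3, 'b': 7}
`aliased = original` → aliased = {'a': 3, 'b': 7} (same object as original)
`original['c'] = 4` → original = {'a': 3, 'b': 7, 'c': 4} (same object as aliased); aliased = {'a': 3, 'b': 7, 'c': 4} (same object as original)
`copied['d'] = 7` → copied = {'a': 3, 'b': 7, 'd': 7}
`print(original)` → prints {'a': 3, 'b': 7, 'c': 4}
`print(copied)` → prints {'a': 3, 'b': 7, 'd': 7}
`print(aliased)` → prints {'a': 3, 'b': 7, 'c': 4}

Answer:
{'a': 3, 'b': 7, 'c': 4}
{'a': 3, 'b': 7, 'd': 7}
{'a': 3, 'b': 7, 'c': 4}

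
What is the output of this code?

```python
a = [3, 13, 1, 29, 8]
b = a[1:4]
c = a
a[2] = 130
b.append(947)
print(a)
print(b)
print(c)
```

Key concept: slice vs alias.
Step by step:
`a = [3, 13, 1, 29, 8]` → a = [3, 13, 1, 29, 8]
`b = a[1:4]` → b = [13, 1, 29]
`c = a` → c = [3, 13, 1, 29, 8] (same object as a)
`a[2] = 130` → a = [3, 13, 130, 29, 8] (same object as c); c = [3, 13, 130, 29, 8] (same object as a)
`b.append(947)` → b = [13, 1, 29, 947]
`print(a)` → prints [3, 13, 130, 29, 8]
`print(b)` → prints [13, 1, 29, 947]
`print(c)` → prints [3, 13, 130, 29, 8]

Answer:
[3, 13, 130, 29, 8]
[13, 1, 29, 947]
[3, 13, 130, 29, 8]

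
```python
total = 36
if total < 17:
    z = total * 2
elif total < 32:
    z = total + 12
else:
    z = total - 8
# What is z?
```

Trace:
`total = 36` → total = 36
`if total < 17: ...` → total < 17 is False, total < 32 is False, take else branch → z = 28
So z = 28

Answer: 28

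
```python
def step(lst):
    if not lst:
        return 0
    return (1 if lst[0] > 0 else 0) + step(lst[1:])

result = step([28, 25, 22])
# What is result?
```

Count of positive elements in [28, 25, 22] = 3

Answer: 3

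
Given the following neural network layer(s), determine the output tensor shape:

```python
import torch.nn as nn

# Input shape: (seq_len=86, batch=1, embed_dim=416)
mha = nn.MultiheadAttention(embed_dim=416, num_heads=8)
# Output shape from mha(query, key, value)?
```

Input: (86, 1, 416) -> Output: (86, 1, 416)

Answer: (86, 1, 416)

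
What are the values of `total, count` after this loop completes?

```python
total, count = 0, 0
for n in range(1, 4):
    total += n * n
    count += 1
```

Sum of squares and count
`total, count` takes the values: (0, 0) → (1, 0) → (1, 1) → (5, 1) → (5, 2) → (14, 2) → (14, 3)

Answer: 14, 3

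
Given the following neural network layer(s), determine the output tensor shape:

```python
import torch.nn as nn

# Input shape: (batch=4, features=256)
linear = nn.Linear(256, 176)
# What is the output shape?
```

Input: (4, 256) -> Output: (4, 176)

Answer: (4, 176)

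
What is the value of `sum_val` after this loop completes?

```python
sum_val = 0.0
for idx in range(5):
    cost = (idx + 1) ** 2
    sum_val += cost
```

Sum of squared losses 1² + 2² + ... + 5²
`sum_val` takes the values: 0.0 → 1.0 → 5.0 → 14.0 → 30.0 → 55.0

Answer: 55.0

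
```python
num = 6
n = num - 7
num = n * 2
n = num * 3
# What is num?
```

Trace:
`num = 6` → num = 6
`n = num - 7` → n = -1
`num = n * 2` → num = -2
`n = num * 3` → n = -6
So num = -2

Answer: -2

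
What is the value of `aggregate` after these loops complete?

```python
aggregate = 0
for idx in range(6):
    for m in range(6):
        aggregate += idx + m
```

Sum of all idx+m for idx,m in 6x6
`aggregate` takes the values: 0 → 1 → 3 → 6 → 10 → 15 → 16 → 18 → 21 → 25 → 30 → 36 → 38 → 41 → 45 → 50 → 56 → 63 → 66 → 70 → 75 → 81 → 88 → 96 → 100 → 105 → 111 → 118 → 126 → 135 → 140 → 146 → 153 → 161 → 170 → 180

Answer: 180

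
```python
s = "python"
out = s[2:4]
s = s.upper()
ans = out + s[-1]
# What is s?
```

Trace:
`s = "python"` → s = 'python'
`out = s[2:4]` → out = 'th'
`s = s.upper()` → s = 'PYTHON'
`ans = out + s[-1]` → ans = 'thN'
So s = 'PYTHON'

Answer: 'PYTHON'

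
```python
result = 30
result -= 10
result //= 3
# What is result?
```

Trace:
`result = 30` → result = 30
`result -= 10` → result = 20
`result //= 3` → result = 6
So result = 6

Answer: 6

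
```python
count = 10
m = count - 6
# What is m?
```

Trace:
`count = 10` → count = 10
`m = count - 6` → m = 4
So m = 4

Answer: 4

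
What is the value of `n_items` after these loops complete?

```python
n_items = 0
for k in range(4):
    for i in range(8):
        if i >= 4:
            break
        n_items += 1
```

Inner breaks at 4, outer runs 4 times
`n_items` takes the values: 0 → 1 → 2 → 3 → 4 → 5 → 6 → 7 → 8 → 9 → 10 → 11 → 12 → 13 → 14 → 15 → 16

Answer: 16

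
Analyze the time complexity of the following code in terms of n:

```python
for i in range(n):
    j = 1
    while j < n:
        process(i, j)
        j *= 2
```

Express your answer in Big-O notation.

This is Linear outer loop, logarithmic inner loop. Time complexity: O(n log n).

Answer: O(n log n)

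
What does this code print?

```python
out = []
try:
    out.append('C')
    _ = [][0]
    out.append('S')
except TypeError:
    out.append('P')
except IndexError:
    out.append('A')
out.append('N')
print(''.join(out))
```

Execution trace: 'C' (try body) → 'A' (except IndexError) → 'N' (after the try/except). Output: CAN

Answer: CAN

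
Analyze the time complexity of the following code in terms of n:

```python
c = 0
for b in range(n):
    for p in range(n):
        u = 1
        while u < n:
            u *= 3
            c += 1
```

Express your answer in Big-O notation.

Each loop level contributes: n × n × log n. Multiplying the contributions gives O(n^2 log n).

Answer: O(n^2 log n)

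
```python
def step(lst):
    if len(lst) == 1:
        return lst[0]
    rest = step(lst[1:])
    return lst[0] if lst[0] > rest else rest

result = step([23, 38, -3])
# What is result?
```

Recursive max over [23, 38, -3] = 38

Answer: 38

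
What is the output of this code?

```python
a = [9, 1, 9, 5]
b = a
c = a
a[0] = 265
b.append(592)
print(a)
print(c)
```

Key concept: multiple aliases.
Step by step:
`a = [9, 1, 9, 5]` → a = [9, 1, 9, 5]
`b = a` → b = [9, 1, 9, 5] (same object as a)
`c = a` → c = [9, 1, 9, 5] (same object as a, b)
`a[0] = 265` → a = [265, 1, 9, 5] (same object as b, c); b = [265, 1, 9, 5] (same object as a, c); c = [265, 1, 9, 5] (same object as a, b)
`b.append(592)` → a = [265, 1, 9, 5, 592] (same object as b, c); b = [265, 1, 9, 5, 592] (same object as a, c); c = [265, 1, 9, 5, 592] (same object as a, b)
`print(a)` → prints [265, 1, 9, 5, 592]
`print(c)` → prints [265, 1, 9, 5, 592]

Answer:
[265, 1, 9, 5, 592]
[265, 1, 9, 5, 592]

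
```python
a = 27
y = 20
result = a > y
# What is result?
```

Trace:
`a = 27` → a = 27
`y = 20` → y = 20
`result = a > y` → result = True
So result = True

Answer: True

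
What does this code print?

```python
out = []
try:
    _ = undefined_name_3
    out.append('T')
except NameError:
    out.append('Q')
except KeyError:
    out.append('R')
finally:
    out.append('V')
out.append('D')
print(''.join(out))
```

Execution trace: 'Q' (except NameError) → 'V' (finally) → 'D' (after the try/except). Output: QVD

Answer: QVD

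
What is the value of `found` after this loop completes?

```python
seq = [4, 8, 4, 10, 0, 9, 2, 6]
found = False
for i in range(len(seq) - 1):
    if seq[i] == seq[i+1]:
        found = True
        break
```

Check consecutive duplicates in [4, 8, 4, 10, 0, 9, 2, 6]
`found` takes the values: False

Answer: False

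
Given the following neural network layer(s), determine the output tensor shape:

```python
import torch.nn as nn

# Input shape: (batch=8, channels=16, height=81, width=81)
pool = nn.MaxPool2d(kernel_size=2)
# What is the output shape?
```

Input: (8, 16, 81, 81) -> Output: (8, 16, 40, 40)

Answer: (8, 16, 40, 40)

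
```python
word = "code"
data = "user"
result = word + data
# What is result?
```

Trace:
`word = "code"` → word = 'code'
`data = "user"` → data = 'user'
`result = word + data` → result = 'codeuser'
So result = 'codeuser'

Answer: 'codeuser'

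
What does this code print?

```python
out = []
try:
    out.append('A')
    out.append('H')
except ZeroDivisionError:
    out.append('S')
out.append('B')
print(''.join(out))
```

Execution trace: 'A' (try body) → 'H' (try body, no exception) → 'B' (after the try/except). Output: AHB

Answer: AHB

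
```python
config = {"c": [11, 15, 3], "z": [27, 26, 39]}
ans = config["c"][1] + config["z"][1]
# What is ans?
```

Trace:
`config = {"c": [11, 15, 3], "z": [27, 26, 39]}` → config = {'c': [11, 15, 3], 'z': [27, 26, 39]}
`ans = config["c"][1] + config["z"][1]` → ans = 41
So ans = 41

Answer: 41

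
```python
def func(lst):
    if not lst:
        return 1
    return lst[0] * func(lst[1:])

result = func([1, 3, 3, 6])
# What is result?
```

Product over [1, 3, 3, 6] = 1 * 3 * 3 * 6 = 54

Answer: 54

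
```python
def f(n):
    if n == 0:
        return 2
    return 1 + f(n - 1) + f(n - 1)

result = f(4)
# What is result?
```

f(n) = 1 + 2·f(n-1), f(0)=2. Closed form: (2+1)·2^4 - 1 = 47.

Answer: 47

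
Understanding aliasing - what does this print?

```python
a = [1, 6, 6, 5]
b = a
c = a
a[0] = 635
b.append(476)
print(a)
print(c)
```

Key concept: multiple aliases.
Step by step:
`a = [1, 6, 6, 5]` → a = [1, 6, 6, 5]
`b = a` → b = [1, 6, 6, 5] (same object as a)
`c = a` → c = [1, 6, 6, 5] (same object as a, b)
`a[0] = 635` → a = [635, 6, 6, 5] (same object as b, c); b = [635, 6, 6, 5] (same object as a, c); c = [635, 6, 6, 5] (same object as a, b)
`b.append(476)` → a = [635, 6, 6, 5, 476] (same object as b, c); b = [635, 6, 6, 5, 476] (same object as a, c); c = [635, 6, 6, 5, 476] (same object as a, b)
`print(a)` → prints [635, 6, 6, 5, 476]
`print(c)` → prints [635, 6, 6, 5, 476]

Answer:
[635, 6, 6, 5, 476]
[635, 6, 6, 5, 476]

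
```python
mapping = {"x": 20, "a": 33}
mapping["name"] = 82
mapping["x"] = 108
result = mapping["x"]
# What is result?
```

Trace:
`mapping = {"x": 20, "a": 33}` → mapping = {'x': 20, 'a': 33}
`mapping["name"] = 82` → mapping = {'x': 20, 'a': 33, 'name': 82}
`mapping["x"] = 108` → mapping = {'x': 108, 'a': 33, 'name': 82}
`result = mapping["x"]` → result = 108
So result = 108

Answer: 108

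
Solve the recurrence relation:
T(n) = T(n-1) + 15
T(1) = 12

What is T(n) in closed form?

Unrolling: T(n) = T(1) + 15·(n-1) = 12 + 15(n-1) = 15n - 3.

Answer: T(n) = 15n - 3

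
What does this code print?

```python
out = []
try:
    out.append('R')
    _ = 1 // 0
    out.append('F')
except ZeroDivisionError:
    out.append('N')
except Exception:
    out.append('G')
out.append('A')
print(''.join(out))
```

Execution trace: 'R' (try body) → 'N' (except ZeroDivisionError) → 'A' (after the try/except). Output: RNA

Answer: RNA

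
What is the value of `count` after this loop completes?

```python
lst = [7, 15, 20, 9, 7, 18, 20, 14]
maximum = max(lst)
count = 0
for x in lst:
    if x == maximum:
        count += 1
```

Count of max value 20 in [7, 15, 20, 9, 7, 18, 20, 14]
`count` takes the values: 0 → 1 → 2

Answer: 2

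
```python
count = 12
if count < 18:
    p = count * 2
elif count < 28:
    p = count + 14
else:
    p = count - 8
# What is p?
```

Trace:
`count = 12` → count = 12
`if count < 18: ...` → count < 18 is True → p = 24
So p = 24

Answer: 24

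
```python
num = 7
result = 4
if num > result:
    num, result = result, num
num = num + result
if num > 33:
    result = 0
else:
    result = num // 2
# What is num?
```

Trace:
`num = 7` → num = 7
`result = 4` → result = 4
`if num > result: ...` → num > result is True → num = 4; result = 7
`num = num + result` → num = 11
`if num > 33: ...` → num > 33 is False, take else branch → result = 5
So num = 11

Answer: 11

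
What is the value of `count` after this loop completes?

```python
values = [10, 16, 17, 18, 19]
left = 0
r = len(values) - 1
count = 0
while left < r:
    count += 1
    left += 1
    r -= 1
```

Iterations until pointers meet (list length 5)
`count` takes the values: 0 → 1 → 2

Answer: 2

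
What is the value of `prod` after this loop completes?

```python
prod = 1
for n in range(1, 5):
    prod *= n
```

4! = 24
`prod` takes the values: 1 → 2 → 6 → 24

Answer: 24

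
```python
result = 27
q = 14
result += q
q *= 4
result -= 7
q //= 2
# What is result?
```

Trace:
`result = 27` → result = 27
`q = 14` → q = 14
`result += q` → result = 41
`q *= 4` → q = 56
`result -= 7` → result = 34
`q //= 2` → q = 28
So result = 34

Answer: 34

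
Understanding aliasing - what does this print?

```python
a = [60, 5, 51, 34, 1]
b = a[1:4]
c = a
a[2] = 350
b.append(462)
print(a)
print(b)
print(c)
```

Key concept: slice vs alias.
Step by step:
`a = [60, 5, 51, 34, 1]` → a = [60, 5, 51, 34, 1]
`b = a[1:4]` → b = [5, 51, 34]
`c = a` → c = [60, 5, 51, 34, 1] (same object as a)
`a[2] = 350` → a = [60, 5, 350, 34, 1] (same object as c); c = [60, 5, 350, 34, 1] (same object as a)
`b.append(462)` → b = [5, 51, 34, 462]
`print(a)` → prints [60, 5, 350, 34, 1]
`print(b)` → prints [5, 51, 34, 462]
`print(c)` → prints [60, 5, 350, 34, 1]

Answer:
[60, 5, 350, 34, 1]
[5, 51, 34, 462]
[60, 5, 350, 34, 1]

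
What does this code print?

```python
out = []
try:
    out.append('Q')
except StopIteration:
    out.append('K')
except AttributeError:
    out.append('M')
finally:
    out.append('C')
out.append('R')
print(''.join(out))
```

Execution trace: 'Q' (try body, no exception) → 'C' (finally) → 'R' (after the try/except). Output: QCR

Answer: QCR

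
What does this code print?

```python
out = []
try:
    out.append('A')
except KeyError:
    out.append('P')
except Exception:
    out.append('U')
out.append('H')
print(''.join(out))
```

Execution trace: 'A' (try body, no exception) → 'H' (after the try/except). Output: AH

Answer: AH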